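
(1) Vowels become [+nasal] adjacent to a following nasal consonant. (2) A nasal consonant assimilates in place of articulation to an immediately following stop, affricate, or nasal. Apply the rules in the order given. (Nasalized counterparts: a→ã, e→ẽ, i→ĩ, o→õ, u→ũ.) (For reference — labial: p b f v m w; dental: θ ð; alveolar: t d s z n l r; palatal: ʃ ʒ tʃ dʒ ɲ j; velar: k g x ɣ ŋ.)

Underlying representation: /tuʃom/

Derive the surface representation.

[tuʃõm]

Rule 1: /o/ before nasal /m/ → [õ]
After rule 1: tuʃõm
Rule 2: no segment meets the rule's conditions; no change.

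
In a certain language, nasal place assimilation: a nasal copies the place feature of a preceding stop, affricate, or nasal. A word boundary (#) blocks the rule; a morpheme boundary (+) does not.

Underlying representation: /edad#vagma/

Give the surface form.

[edad#vagŋa]

/m/ after /g/ (velar) → [ŋ]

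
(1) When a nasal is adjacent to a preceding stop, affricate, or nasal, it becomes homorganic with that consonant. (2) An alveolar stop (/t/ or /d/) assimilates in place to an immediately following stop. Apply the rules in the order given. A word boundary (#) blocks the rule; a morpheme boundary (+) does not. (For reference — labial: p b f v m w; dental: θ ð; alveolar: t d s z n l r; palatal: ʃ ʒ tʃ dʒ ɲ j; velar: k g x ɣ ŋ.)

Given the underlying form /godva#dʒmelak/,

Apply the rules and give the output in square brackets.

[godva#dʒɲelak]

Rule 1: /m/ after /dʒ/ (palatal) → [ɲ]
After rule 1: godva#dʒɲelak
Rule 2: no segment meets the rule's conditions; no change.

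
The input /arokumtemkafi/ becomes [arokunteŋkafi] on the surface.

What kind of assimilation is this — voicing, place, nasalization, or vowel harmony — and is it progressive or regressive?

/m/→[n] /m/→[ŋ].
Each target copies a feature from the following segment, so the direction is regressive.

place assimilation, regressive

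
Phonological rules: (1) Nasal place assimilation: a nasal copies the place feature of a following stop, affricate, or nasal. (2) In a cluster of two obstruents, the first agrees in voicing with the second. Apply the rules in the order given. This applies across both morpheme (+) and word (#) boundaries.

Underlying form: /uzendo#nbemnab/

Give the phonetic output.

[uzendo#mbennab]

Rule 1: /n/ before /b/ (labial) → [m]
Rule 1: /m/ before /n/ (alveolar) → [n]
After rule 1: uzendo#mbennab
Rule 2: no segment meets the rule's conditions; no change.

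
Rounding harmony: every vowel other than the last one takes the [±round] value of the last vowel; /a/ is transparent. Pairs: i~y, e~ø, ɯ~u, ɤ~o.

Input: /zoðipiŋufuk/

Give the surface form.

/i/ harmonizes with /u/ ([+round]) → [y]
/i/ harmonizes with /u/ ([+round]) → [y]

[zoðypyŋufuk]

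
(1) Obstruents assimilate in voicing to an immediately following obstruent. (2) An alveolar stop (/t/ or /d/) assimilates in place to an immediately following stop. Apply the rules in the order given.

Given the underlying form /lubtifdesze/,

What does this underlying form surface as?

Rule 1: /b/ before /t/ (voiceless) → [p]
Rule 1: /f/ before /d/ (voiced) → [v]
Rule 1: /s/ before /z/ (voiced) → [z]
After rule 1: luptivdezze
Rule 2: no segment meets the rule's conditions; no change.

[luptivdezze]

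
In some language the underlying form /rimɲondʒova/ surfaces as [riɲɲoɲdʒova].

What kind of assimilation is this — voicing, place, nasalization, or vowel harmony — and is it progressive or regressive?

/m/→[ɲ] /n/→[ɲ].
Each target copies a feature from the following segment, so the direction is regressive.

place assimilation, regressive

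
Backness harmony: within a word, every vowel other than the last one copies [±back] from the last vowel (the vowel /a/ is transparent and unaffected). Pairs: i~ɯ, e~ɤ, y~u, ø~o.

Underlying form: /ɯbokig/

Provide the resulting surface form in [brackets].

/ɯ/ harmonizes with /i/ ([-back]) → [i]
/o/ harmonizes with /i/ ([-back]) → [ø]

[ibøkig]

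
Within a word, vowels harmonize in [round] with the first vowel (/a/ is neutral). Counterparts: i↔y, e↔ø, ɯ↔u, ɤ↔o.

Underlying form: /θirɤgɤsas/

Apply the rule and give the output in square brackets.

[θirɤgɤsas]

no segment meets the rule's conditions; no change.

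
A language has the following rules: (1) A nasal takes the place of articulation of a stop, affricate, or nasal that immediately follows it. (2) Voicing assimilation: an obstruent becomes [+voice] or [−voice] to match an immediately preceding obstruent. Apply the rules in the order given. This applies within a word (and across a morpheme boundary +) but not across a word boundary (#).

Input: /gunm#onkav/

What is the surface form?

Rule 1: /n/ before /m/ (labial) → [m]
Rule 1: /n/ before /k/ (velar) → [ŋ]
After rule 1: gumm#oŋkav
Rule 2: no segment meets the rule's conditions; no change.

[gumm#oŋkav]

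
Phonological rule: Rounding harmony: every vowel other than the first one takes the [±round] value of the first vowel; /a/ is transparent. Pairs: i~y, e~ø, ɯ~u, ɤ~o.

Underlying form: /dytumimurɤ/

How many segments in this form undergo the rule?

/i/ harmonizes with /y/ ([+round]) → [y]
/ɤ/ harmonizes with /y/ ([+round]) → [o]
2 segments change.

2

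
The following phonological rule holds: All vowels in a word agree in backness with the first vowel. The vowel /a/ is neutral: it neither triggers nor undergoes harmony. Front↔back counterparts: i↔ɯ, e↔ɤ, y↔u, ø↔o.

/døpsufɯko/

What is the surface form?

[døpsyfikø]

/u/ harmonizes with /ø/ ([-back]) → [y]
/ɯ/ harmonizes with /ø/ ([-back]) → [i]
/o/ harmonizes with /ø/ ([-back]) → [ø]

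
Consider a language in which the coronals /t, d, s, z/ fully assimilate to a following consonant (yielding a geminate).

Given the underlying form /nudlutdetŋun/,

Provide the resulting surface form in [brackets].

/d/ before /l/ → [l] (total assimilation)
/t/ before /d/ → [d] (total assimilation)
/t/ before /ŋ/ → [ŋ] (total assimilation)

[nulluddeŋŋun]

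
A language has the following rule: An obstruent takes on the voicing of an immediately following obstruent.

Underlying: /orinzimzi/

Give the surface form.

[orinzimzi]

no segment meets the rule's conditions; no change.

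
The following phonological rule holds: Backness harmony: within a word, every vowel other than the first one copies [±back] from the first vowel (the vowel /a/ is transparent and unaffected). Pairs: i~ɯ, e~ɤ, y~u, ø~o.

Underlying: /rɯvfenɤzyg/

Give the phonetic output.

/e/ harmonizes with /ɯ/ ([+back]) → [ɤ]
/y/ harmonizes with /ɯ/ ([+back]) → [u]

[rɯvfɤnɤzug]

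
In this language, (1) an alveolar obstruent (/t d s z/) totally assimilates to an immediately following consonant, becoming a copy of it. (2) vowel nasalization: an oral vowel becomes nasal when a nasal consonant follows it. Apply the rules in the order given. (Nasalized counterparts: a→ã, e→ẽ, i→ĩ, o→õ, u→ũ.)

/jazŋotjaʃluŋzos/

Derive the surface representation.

Rule 1: /z/ before /ŋ/ → [ŋ] (total assimilation)
Rule 1: /t/ before /j/ → [j] (total assimilation)
After rule 1: jaŋŋojjaʃluŋzos
Rule 2: /a/ before nasal /ŋ/ → [ã]
Rule 2: /u/ before nasal /ŋ/ → [ũ]

[jãŋŋojjaʃlũŋzos]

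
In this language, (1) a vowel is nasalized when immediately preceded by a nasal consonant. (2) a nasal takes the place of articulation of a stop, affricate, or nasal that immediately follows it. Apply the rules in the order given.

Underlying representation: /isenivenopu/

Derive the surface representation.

[isenĩvenõpu]

Rule 1: /i/ after nasal /n/ → [ĩ]
Rule 1: /o/ after nasal /n/ → [õ]
After rule 1: isenĩvenõpu
Rule 2: no segment meets the rule's conditions; no change.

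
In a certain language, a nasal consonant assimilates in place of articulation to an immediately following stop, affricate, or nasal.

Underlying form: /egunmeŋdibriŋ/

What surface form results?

/n/ before /m/ (labial) → [m]
/ŋ/ before /d/ (alveolar) → [n]

[egummendibriŋ]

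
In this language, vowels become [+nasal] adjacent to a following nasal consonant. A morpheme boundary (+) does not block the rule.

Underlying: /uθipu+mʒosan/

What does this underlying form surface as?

[uθipũ+mʒosãn]

/u/ before nasal /m/ → [ũ]
/a/ before nasal /n/ → [ã]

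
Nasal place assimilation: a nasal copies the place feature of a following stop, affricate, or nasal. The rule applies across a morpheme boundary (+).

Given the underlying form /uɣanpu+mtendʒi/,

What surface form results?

[uɣampu+nteɲdʒi]

/n/ before /p/ (labial) → [m]
/m/ before /t/ (alveolar) → [n]
/n/ before /dʒ/ (palatal) → [ɲ]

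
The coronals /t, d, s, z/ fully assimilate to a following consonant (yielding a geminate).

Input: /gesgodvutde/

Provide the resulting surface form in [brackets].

[geggovvudde]

/s/ before /g/ → [g] (total assimilation)
/d/ before /v/ → [v] (total assimilation)
/t/ before /d/ → [d] (total assimilation)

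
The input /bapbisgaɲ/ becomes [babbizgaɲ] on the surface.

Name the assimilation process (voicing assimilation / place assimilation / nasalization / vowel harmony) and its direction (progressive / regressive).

/p/→[b] /s/→[z].
Each target copies a feature from the following segment, so the direction is regressive.

voicing assimilation, regressive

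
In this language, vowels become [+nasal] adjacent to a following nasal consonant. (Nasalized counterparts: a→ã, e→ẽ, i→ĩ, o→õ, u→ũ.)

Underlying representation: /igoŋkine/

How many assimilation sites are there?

2

/o/ before nasal /ŋ/ → [õ]
/i/ before nasal /n/ → [ĩ]
2 segments change.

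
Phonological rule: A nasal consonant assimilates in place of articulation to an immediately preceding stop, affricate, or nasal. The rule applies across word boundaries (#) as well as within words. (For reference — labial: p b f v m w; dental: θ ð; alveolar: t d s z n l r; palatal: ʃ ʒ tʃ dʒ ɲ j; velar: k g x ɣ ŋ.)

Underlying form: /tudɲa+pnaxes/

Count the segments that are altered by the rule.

2

/ɲ/ after /d/ (alveolar) → [n]
/n/ after /p/ (labial) → [m]
2 segments change.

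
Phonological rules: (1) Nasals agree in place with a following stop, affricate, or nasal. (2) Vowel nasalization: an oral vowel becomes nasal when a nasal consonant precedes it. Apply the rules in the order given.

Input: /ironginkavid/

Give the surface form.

Rule 1: /n/ before /g/ (velar) → [ŋ]
Rule 1: /n/ before /k/ (velar) → [ŋ]
After rule 1: iroŋgiŋkavid
Rule 2: no segment meets the rule's conditions; no change.

[iroŋgiŋkavid]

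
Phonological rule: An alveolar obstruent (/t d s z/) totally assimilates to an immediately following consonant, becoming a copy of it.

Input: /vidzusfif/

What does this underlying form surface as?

[vizzuffif]

/d/ before /z/ → [z] (total assimilation)
/s/ before /f/ → [f] (total assimilation)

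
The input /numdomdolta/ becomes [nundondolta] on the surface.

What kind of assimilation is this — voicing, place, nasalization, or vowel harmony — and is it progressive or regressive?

place assimilation, regressive

/m/→[n] /m/→[n].
Each target copies a feature from the following segment, so the direction is regressive.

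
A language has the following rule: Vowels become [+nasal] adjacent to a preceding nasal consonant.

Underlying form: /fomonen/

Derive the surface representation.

[fomõnẽn]

/o/ after nasal /m/ → [õ]
/e/ after nasal /n/ → [ẽ]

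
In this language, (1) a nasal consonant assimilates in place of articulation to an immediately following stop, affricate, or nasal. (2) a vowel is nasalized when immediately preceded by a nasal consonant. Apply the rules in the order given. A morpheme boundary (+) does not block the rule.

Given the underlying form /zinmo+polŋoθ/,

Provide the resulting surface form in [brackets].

Rule 1: /n/ before /m/ (labial) → [m]
After rule 1: zimmo+polŋoθ
Rule 2: /o/ after nasal /m/ → [õ]
Rule 2: /o/ after nasal /ŋ/ → [õ]

[zimmõ+polŋõθ]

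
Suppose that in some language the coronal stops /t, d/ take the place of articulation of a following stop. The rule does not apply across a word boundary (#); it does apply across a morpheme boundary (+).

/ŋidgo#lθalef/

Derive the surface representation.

[ŋiggo#lθalef]

/d/ before /g/ (velar) → [g]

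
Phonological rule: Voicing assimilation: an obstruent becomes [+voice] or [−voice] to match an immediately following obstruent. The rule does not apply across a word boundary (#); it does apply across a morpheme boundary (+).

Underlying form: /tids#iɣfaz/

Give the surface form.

[tits#ixfaz]

/d/ before /s/ (voiceless) → [t]
/ɣ/ before /f/ (voiceless) → [x]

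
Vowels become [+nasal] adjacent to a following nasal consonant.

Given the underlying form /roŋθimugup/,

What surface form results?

/o/ before nasal /ŋ/ → [õ]
/i/ before nasal /m/ → [ĩ]

[rõŋθĩmugup]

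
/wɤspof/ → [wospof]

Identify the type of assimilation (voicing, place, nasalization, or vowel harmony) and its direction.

/ɤ/→[o].
Vowels agree with the last vowel, so the harmony is regressive.

vowel harmony, regressive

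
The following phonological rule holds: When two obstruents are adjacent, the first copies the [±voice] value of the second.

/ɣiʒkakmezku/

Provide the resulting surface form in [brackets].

[ɣiʃkakmesku]

/ʒ/ before /k/ (voiceless) → [ʃ]
/z/ before /k/ (voiceless) → [s]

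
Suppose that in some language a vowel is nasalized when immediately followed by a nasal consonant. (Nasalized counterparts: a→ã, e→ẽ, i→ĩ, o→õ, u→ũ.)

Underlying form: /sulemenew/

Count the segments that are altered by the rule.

/e/ before nasal /m/ → [ẽ]
/e/ before nasal /n/ → [ẽ]
2 segments change.

2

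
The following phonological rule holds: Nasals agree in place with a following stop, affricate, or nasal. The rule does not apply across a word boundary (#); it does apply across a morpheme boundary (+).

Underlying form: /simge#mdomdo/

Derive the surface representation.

/m/ before /g/ (velar) → [ŋ]
/m/ before /d/ (alveolar) → [n]
/m/ before /d/ (alveolar) → [n]

[siŋge#ndondo]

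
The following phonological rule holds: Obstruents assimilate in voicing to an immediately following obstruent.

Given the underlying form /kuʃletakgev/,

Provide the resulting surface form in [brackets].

[kuʃletaggev]

/k/ before /g/ (voiced) → [g]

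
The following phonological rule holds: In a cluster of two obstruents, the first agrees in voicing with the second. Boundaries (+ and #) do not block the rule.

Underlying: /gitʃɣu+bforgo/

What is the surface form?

/tʃ/ before /ɣ/ (voiced) → [dʒ]
/b/ before /f/ (voiceless) → [p]

[gidʒɣu+pforgo]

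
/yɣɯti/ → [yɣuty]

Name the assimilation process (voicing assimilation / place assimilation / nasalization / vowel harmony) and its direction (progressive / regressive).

/ɯ/→[u] /i/→[y].
Vowels agree with the first vowel, so the harmony is progressive.

vowel harmony, progressive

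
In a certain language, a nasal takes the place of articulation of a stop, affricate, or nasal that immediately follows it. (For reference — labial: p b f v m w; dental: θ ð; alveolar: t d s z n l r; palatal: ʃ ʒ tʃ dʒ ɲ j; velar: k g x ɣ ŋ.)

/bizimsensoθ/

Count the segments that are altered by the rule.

0

No segment meets the rule's conditions.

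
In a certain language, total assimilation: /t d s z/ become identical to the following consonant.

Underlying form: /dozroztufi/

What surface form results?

/z/ before /r/ → [r] (total assimilation)
/z/ before /t/ → [t] (total assimilation)

[dorrottufi]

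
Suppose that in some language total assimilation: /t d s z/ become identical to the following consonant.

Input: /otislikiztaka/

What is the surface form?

/s/ before /l/ → [l] (total assimilation)
/z/ before /t/ → [t] (total assimilation)

[otillikittaka]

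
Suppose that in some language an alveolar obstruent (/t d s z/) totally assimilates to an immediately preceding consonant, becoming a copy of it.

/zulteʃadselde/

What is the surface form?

/t/ after /l/ → [l] (total assimilation)
/s/ after /d/ → [d] (total assimilation)
/d/ after /l/ → [l] (total assimilation)

[zulleʃaddelle]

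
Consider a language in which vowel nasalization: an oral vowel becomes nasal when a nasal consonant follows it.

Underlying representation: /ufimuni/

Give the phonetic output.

[ufĩmũni]

/i/ before nasal /m/ → [ĩ]
/u/ before nasal /n/ → [ũ]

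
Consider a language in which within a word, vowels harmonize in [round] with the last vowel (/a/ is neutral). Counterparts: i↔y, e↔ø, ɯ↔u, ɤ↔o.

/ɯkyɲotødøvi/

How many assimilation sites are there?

/y/ harmonizes with /i/ ([-round]) → [i]
/o/ harmonizes with /i/ ([-round]) → [ɤ]
/ø/ harmonizes with /i/ ([-round]) → [e]
/ø/ harmonizes with /i/ ([-round]) → [e]
4 segments change.

4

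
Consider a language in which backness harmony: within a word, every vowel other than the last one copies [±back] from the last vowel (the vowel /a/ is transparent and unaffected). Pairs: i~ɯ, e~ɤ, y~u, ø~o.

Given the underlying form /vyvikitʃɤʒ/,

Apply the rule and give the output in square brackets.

[vuvɯkɯtʃɤʒ]

/y/ harmonizes with /ɤ/ ([+back]) → [u]
/i/ harmonizes with /ɤ/ ([+back]) → [ɯ]
/i/ harmonizes with /ɤ/ ([+back]) → [ɯ]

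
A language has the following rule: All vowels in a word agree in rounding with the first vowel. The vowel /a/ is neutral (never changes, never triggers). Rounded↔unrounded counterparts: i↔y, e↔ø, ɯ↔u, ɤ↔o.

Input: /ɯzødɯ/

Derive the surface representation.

/ø/ harmonizes with /ɯ/ ([-round]) → [e]

[ɯzedɯ]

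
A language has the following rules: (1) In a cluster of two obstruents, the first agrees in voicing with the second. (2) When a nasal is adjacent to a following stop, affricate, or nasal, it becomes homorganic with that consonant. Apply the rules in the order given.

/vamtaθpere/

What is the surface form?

[vantaθpere]

Rule 1: no segment meets the rule's conditions; no change.
After rule 1: vamtaθpere
Rule 2: /m/ before /t/ (alveolar) → [n]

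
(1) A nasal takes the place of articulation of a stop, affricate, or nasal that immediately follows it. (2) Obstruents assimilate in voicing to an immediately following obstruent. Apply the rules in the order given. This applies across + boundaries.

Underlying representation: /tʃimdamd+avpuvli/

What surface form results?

Rule 1: /m/ before /d/ (alveolar) → [n]
Rule 1: /m/ before /d/ (alveolar) → [n]
After rule 1: tʃindand+avpuvli
Rule 2: /v/ before /p/ (voiceless) → [f]

[tʃindand+afpuvli]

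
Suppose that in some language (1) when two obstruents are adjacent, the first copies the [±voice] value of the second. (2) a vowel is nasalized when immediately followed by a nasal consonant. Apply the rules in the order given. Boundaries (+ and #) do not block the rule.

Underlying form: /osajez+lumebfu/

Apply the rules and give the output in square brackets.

[osajez+lũmepfu]

Rule 1: /b/ before /f/ (voiceless) → [p]
After rule 1: osajez+lumepfu
Rule 2: /u/ before nasal /m/ → [ũ]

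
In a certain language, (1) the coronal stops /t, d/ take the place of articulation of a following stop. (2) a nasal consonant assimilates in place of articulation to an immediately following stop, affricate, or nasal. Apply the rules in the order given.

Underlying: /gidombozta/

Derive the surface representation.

[gidombozta]

Rule 1: no segment meets the rule's conditions; no change.
After rule 1: gidombozta
Rule 2: no segment meets the rule's conditions; no change.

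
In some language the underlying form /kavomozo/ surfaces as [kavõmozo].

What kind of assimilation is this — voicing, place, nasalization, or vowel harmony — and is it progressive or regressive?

/o/→[õ].
Each target copies a feature from the following segment, so the direction is regressive.

nasalization, regressive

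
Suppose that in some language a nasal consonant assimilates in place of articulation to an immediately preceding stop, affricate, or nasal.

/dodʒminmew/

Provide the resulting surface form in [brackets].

[dodʒɲinnew]

/m/ after /dʒ/ (palatal) → [ɲ]
/m/ after /n/ (alveolar) → [n]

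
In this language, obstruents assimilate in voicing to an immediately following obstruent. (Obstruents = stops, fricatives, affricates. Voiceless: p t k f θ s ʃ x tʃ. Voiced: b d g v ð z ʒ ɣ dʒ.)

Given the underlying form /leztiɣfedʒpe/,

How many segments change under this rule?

/z/ before /t/ (voiceless) → [s]
/ɣ/ before /f/ (voiceless) → [x]
/dʒ/ before /p/ (voiceless) → [tʃ]
3 segments change.

3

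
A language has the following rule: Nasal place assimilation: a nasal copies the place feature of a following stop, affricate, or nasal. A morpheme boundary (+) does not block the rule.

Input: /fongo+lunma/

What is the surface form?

/n/ before /g/ (velar) → [ŋ]
/n/ before /m/ (labial) → [m]

[foŋgo+lumma]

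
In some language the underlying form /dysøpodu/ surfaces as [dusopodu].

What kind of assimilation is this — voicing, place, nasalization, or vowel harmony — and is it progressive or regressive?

vowel harmony, regressive

/y/→[u] /ø/→[o].
Vowels agree with the last vowel, so the harmony is regressive.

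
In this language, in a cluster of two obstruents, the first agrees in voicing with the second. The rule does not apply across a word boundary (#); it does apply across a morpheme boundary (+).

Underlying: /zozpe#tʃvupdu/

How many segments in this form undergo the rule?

3

/z/ before /p/ (voiceless) → [s]
/tʃ/ before /v/ (voiced) → [dʒ]
/p/ before /d/ (voiced) → [b]
3 segments change.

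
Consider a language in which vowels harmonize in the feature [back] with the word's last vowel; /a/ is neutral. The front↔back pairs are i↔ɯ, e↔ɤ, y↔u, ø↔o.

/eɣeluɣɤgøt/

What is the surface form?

[eɣelyɣegøt]

/u/ harmonizes with /ø/ ([-back]) → [y]
/ɤ/ harmonizes with /ø/ ([-back]) → [e]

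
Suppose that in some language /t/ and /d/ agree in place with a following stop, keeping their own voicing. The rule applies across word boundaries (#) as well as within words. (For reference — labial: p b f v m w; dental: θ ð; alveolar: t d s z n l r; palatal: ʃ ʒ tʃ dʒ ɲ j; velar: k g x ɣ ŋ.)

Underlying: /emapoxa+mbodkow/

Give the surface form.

/d/ before /k/ (velar) → [g]

[emapoxa+mbogkow]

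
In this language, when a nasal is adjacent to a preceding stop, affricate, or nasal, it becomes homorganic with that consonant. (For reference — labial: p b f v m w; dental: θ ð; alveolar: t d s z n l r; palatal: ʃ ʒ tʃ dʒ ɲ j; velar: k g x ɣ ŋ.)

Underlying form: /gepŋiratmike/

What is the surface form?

[gepmiratnike]

/ŋ/ after /p/ (labial) → [m]
/m/ after /t/ (alveolar) → [n]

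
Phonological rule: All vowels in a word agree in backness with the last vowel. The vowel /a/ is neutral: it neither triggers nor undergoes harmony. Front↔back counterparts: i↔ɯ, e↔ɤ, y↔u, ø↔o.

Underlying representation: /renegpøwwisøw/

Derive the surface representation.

[renegpøwwisøw]

no segment meets the rule's conditions; no change.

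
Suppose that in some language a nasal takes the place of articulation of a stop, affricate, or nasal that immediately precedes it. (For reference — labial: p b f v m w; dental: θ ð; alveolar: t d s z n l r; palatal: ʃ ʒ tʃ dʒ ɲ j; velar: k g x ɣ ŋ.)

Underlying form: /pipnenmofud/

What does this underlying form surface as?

[pipmennofud]

/n/ after /p/ (labial) → [m]
/m/ after /n/ (alveolar) → [n]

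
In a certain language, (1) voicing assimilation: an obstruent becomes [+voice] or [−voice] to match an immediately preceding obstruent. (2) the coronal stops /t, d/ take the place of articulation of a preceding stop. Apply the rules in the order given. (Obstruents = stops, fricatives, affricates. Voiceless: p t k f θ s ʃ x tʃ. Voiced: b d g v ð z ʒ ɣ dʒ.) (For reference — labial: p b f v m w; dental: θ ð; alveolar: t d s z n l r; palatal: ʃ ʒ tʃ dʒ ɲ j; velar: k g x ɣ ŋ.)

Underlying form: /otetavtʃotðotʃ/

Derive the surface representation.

[otetavdʒotθotʃ]

Rule 1: /tʃ/ after /v/ (voiced) → [dʒ]
Rule 1: /ð/ after /t/ (voiceless) → [θ]
After rule 1: otetavdʒotθotʃ
Rule 2: no segment meets the rule's conditions; no change.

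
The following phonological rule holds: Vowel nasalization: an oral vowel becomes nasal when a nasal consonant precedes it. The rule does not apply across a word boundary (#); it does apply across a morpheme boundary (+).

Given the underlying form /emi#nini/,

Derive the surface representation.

/i/ after nasal /m/ → [ĩ]
/i/ after nasal /n/ → [ĩ]
/i/ after nasal /n/ → [ĩ]

[emĩ#nĩnĩ]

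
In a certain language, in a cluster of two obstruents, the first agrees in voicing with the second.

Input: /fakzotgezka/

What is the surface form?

/k/ before /z/ (voiced) → [g]
/t/ before /g/ (voiced) → [d]
/z/ before /k/ (voiceless) → [s]

[fagzodgeska]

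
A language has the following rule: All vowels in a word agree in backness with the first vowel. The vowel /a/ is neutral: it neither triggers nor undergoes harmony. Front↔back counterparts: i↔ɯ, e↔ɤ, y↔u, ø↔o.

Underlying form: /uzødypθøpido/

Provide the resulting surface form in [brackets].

/ø/ harmonizes with /u/ ([+back]) → [o]
/y/ harmonizes with /u/ ([+back]) → [u]
/ø/ harmonizes with /u/ ([+back]) → [o]
/i/ harmonizes with /u/ ([+back]) → [ɯ]

[uzodupθopɯdo]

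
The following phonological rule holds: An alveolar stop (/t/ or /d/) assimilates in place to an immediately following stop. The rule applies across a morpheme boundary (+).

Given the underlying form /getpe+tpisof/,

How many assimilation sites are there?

2

/t/ before /p/ (labial) → [p]
/t/ before /p/ (labial) → [p]
2 segments change.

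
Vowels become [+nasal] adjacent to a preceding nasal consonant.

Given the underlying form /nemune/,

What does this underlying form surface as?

/e/ after nasal /n/ → [ẽ]
/u/ after nasal /m/ → [ũ]
/e/ after nasal /n/ → [ẽ]

[nẽmũnẽ]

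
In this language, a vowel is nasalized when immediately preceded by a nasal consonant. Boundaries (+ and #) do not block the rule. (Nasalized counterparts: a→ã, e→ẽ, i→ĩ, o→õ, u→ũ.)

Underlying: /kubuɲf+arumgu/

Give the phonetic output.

[kubuɲf+arumgu]

no segment meets the rule's conditions; no change.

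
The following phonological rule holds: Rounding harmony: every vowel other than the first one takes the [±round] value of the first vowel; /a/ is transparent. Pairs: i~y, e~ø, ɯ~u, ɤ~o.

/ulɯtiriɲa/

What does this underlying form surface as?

/ɯ/ harmonizes with /u/ ([+round]) → [u]
/i/ harmonizes with /u/ ([+round]) → [y]
/i/ harmonizes with /u/ ([+round]) → [y]

[ulutyryɲa]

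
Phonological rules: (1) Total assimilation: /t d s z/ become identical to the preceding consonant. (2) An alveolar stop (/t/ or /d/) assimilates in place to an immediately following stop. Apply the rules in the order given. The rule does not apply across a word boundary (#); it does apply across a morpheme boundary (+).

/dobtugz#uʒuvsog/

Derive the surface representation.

[dobbugg#uʒuvvog]

Rule 1: /t/ after /b/ → [b] (total assimilation)
Rule 1: /z/ after /g/ → [g] (total assimilation)
Rule 1: /s/ after /v/ → [v] (total assimilation)
After rule 1: dobbugg#uʒuvvog
Rule 2: no segment meets the rule's conditions; no change.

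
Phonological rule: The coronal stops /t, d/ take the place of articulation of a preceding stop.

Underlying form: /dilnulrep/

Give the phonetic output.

[dilnulrep]

no segment meets the rule's conditions; no change.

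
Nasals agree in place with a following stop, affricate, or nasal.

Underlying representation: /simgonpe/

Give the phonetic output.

[siŋgompe]

/m/ before /g/ (velar) → [ŋ]
/n/ before /p/ (labial) → [m]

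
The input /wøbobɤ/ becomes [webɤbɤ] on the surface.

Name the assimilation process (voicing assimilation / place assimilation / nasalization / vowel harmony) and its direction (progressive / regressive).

vowel harmony, regressive

/ø/→[e] /o/→[ɤ].
Vowels agree with the last vowel, so the harmony is regressive.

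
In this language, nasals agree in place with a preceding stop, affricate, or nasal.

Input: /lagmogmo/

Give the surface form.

[lagŋogŋo]

/m/ after /g/ (velar) → [ŋ]
/m/ after /g/ (velar) → [ŋ]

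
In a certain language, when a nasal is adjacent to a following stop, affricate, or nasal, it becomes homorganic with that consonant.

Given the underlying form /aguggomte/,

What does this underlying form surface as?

[aguggonte]

/m/ before /t/ (alveolar) → [n]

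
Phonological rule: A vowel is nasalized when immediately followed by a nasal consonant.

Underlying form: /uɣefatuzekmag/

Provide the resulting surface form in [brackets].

no segment meets the rule's conditions; no change.

[uɣefatuzekmag]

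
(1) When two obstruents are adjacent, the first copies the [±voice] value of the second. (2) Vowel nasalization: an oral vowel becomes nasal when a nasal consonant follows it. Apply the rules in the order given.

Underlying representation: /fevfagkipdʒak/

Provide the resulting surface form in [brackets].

[feffakkibdʒak]

Rule 1: /v/ before /f/ (voiceless) → [f]
Rule 1: /g/ before /k/ (voiceless) → [k]
Rule 1: /p/ before /dʒ/ (voiced) → [b]
After rule 1: feffakkibdʒak
Rule 2: no segment meets the rule's conditions; no change.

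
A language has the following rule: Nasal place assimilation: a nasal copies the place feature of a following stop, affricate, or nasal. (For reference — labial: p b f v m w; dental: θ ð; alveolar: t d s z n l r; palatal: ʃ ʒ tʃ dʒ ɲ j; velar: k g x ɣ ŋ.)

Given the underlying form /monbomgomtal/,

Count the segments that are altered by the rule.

/n/ before /b/ (labial) → [m]
/m/ before /g/ (velar) → [ŋ]
/m/ before /t/ (alveolar) → [n]
3 segments change.

3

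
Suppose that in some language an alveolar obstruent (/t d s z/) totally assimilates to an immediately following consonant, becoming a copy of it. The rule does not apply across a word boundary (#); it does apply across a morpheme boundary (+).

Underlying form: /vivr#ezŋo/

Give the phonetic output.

/z/ before /ŋ/ → [ŋ] (total assimilation)

[vivr#eŋŋo]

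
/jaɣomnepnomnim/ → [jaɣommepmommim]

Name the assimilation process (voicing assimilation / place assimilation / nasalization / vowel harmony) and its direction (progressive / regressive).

place assimilation, progressive

/n/→[m] /n/→[m] /n/→[m].
Each target copies a feature from the preceding segment, so the direction is progressive.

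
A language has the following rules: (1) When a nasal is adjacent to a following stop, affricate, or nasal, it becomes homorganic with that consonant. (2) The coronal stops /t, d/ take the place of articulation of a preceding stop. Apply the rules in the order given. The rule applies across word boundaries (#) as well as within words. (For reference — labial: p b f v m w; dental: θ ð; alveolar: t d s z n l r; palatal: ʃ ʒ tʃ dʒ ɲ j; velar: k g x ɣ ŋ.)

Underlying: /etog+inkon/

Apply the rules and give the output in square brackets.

[etog+iŋkon]

Rule 1: /n/ before /k/ (velar) → [ŋ]
After rule 1: etog+iŋkon
Rule 2: no segment meets the rule's conditions; no change.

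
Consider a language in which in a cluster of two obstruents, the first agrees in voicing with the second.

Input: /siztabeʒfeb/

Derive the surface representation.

[sistabeʃfeb]

/z/ before /t/ (voiceless) → [s]
/ʒ/ before /f/ (voiceless) → [ʃ]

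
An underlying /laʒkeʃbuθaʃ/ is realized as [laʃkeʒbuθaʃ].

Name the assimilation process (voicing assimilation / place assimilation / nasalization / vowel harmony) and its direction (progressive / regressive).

voicing assimilation, regressive

/ʒ/→[ʃ] /ʃ/→[ʒ].
Each target copies a feature from the following segment, so the direction is regressive.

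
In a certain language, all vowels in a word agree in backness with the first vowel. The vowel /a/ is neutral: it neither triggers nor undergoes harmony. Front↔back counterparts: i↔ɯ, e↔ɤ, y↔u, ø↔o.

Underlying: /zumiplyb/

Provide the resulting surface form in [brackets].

[zumɯplub]

/i/ harmonizes with /u/ ([+back]) → [ɯ]
/y/ harmonizes with /u/ ([+back]) → [u]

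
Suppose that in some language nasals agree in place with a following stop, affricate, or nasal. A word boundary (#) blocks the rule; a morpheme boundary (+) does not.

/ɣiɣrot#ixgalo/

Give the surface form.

[ɣiɣrot#ixgalo]

no segment meets the rule's conditions; no change.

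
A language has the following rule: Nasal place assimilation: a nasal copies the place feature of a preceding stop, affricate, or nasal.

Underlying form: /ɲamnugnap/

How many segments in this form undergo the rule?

/n/ after /m/ (labial) → [m]
/n/ after /g/ (velar) → [ŋ]
2 segments change.

2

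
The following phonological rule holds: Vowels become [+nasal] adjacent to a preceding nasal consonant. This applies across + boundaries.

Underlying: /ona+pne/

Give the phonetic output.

[onã+pnẽ]

/a/ after nasal /n/ → [ã]
/e/ after nasal /n/ → [ẽ]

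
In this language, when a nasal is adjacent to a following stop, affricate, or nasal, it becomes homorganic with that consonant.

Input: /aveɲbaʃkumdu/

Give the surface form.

[avembaʃkundu]

/ɲ/ before /b/ (labial) → [m]
/m/ before /d/ (alveolar) → [n]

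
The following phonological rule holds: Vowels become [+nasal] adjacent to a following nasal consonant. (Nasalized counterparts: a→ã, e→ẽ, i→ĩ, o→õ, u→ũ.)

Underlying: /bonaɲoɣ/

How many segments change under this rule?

2

/o/ before nasal /n/ → [õ]
/a/ before nasal /ɲ/ → [ã]
2 segments change.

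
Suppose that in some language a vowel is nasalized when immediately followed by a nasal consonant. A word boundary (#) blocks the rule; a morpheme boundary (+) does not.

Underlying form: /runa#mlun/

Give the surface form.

[rũna#mlũn]

/u/ before nasal /n/ → [ũ]
/u/ before nasal /n/ → [ũ]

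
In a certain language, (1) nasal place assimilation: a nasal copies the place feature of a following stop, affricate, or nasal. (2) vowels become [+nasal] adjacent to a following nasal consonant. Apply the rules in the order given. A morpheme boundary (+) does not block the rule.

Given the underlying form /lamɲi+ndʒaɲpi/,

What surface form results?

Rule 1: /m/ before /ɲ/ (palatal) → [ɲ]
Rule 1: /n/ before /dʒ/ (palatal) → [ɲ]
Rule 1: /ɲ/ before /p/ (labial) → [m]
After rule 1: laɲɲi+ɲdʒampi
Rule 2: /a/ before nasal /ɲ/ → [ã]
Rule 2: /i/ before nasal /ɲ/ → [ĩ]
Rule 2: /a/ before nasal /m/ → [ã]

[lãɲɲĩ+ɲdʒãmpi]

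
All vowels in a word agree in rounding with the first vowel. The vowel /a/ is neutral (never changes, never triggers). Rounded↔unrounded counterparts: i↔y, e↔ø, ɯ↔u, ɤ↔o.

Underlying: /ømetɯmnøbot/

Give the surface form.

/e/ harmonizes with /ø/ ([+round]) → [ø]
/ɯ/ harmonizes with /ø/ ([+round]) → [u]

[ømøtumnøbot]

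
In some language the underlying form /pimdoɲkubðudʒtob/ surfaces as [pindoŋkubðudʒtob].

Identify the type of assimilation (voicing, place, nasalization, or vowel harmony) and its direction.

/m/→[n] /ɲ/→[ŋ].
Each target copies a feature from the following segment, so the direction is regressive.

place assimilation, regressive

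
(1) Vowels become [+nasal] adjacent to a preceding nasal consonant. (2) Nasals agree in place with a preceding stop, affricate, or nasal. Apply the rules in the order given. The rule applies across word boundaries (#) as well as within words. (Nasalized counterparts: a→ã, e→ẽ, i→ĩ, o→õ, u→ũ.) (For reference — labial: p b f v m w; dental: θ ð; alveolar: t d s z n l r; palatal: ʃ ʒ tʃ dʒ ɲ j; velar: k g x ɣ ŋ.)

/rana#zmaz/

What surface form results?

[ranã#zmãz]

Rule 1: /a/ after nasal /n/ → [ã]
Rule 1: /a/ after nasal /m/ → [ã]
After rule 1: ranã#zmãz
Rule 2: no segment meets the rule's conditions; no change.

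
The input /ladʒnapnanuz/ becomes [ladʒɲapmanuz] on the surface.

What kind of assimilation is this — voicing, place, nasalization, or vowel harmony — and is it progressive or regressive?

place assimilation, progressive

/n/→[ɲ] /n/→[m].
Each target copies a feature from the preceding segment, so the direction is progressive.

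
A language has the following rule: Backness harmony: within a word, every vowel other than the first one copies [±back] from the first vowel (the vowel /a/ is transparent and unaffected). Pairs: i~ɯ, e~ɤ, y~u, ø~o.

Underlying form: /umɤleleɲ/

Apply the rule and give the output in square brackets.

/e/ harmonizes with /u/ ([+back]) → [ɤ]
/e/ harmonizes with /u/ ([+back]) → [ɤ]

[umɤlɤlɤɲ]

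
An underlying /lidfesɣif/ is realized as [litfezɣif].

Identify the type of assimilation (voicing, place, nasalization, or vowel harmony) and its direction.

/d/→[t] /s/→[z].
Each target copies a feature from the following segment, so the direction is regressive.

voicing assimilation, regressive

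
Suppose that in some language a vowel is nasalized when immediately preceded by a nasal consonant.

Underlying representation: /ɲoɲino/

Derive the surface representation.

[ɲõɲĩnõ]

/o/ after nasal /ɲ/ → [õ]
/i/ after nasal /ɲ/ → [ĩ]
/o/ after nasal /n/ → [õ]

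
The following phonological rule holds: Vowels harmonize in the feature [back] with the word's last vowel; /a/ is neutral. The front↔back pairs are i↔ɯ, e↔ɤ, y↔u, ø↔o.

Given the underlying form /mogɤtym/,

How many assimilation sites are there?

/o/ harmonizes with /y/ ([-back]) → [ø]
/ɤ/ harmonizes with /y/ ([-back]) → [e]
2 segments change.

2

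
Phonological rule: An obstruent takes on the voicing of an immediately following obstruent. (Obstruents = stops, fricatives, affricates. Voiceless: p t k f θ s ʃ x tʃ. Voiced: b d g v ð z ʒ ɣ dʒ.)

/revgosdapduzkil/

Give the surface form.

/s/ before /d/ (voiced) → [z]
/p/ before /d/ (voiced) → [b]
/z/ before /k/ (voiceless) → [s]

[revgozdabduskil]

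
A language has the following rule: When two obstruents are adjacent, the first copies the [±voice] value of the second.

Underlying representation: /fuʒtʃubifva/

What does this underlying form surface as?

[fuʃtʃubivva]

/ʒ/ before /tʃ/ (voiceless) → [ʃ]
/f/ before /v/ (voiced) → [v]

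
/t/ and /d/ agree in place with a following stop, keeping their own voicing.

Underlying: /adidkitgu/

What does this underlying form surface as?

[adigkikgu]

/d/ before /k/ (velar) → [g]
/t/ before /g/ (velar) → [k]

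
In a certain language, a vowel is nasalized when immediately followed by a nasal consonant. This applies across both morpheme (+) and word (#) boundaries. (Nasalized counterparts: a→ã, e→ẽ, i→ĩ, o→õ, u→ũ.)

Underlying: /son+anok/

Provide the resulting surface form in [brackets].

/o/ before nasal /n/ → [õ]
/a/ before nasal /n/ → [ã]

[sõn+ãnok]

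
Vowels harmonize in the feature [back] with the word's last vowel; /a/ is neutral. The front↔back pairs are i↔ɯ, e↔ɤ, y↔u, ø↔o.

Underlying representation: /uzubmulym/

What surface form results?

/u/ harmonizes with /y/ ([-back]) → [y]
/u/ harmonizes with /y/ ([-back]) → [y]
/u/ harmonizes with /y/ ([-back]) → [y]

[yzybmylym]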